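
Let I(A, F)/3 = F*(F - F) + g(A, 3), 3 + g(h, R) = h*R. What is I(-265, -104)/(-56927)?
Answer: 2394/56927 ≈ 0.042054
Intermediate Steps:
g(h, R) = -3 + R*h (g(h, R) = -3 + h*R = -3 + R*h)
I(A, F) = -9 + 9*A (I(A, F) = 3*(F*(F - F) + (-3 + 3*A)) = 3*(F*0 + (-3 + 3*A)) = 3*(0 + (-3 + 3*A)) = 3*(-3 + 3*A) = -9 + 9*A)
I(-265, -104)/(-56927) = (-9 + 9*(-265))/(-56927) = (-9 - 2385)*(-1/56927) = -2394*(-1/56927) = 2394/56927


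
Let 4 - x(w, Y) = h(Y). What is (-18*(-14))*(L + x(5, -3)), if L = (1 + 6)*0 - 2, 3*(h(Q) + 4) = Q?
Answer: 1764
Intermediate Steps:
h(Q) = -4 + Q/3
x(w, Y) = 8 - Y/3 (x(w, Y) = 4 - (-4 + Y/3) = 4 + (4 - Y/3) = 8 - Y/3)
L = -2 (L = 7*0 - 2 = 0 - 2 = -2)
(-18*(-14))*(L + x(5, -3)) = (-18*(-14))*(-2 + (8 - ⅓*(-3))) = 252*(-2 + (8 + 1)) = 252*(-2 + 9) = 252*7 = 1764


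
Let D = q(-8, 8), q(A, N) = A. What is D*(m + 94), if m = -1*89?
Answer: -40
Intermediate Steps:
D = -8
m = -89
D*(m + 94) = -8*(-89 + 94) = -8*5 = -40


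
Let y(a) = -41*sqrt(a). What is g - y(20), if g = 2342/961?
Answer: 2342/961 + 82*sqrt(5) ≈ 185.79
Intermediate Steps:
g = 2342/961 (g = 2342*(1/961) = 2342/961 ≈ 2.4370)
g - y(20) = 2342/961 - (-41)*sqrt(20) = 2342/961 - (-41)*2*sqrt(5) = 2342/961 - (-82)*sqrt(5) = 2342/961 + 82*sqrt(5)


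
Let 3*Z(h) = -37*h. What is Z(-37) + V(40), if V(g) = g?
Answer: 1489/3 ≈ 496.33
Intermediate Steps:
Z(h) = -37*h/3 (Z(h) = (-37*h)/3 = -37*h/3)
Z(-37) + V(40) = -37/3*(-37) + 40 = 1369/3 + 40 = 1489/3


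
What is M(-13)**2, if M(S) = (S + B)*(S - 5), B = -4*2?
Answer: 142884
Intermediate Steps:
B = -8
M(S) = (-8 + S)*(-5 + S) (M(S) = (S - 8)*(S - 5) = (-8 + S)*(-5 + S))
M(-13)**2 = (40 + (-13)**2 - 13*(-13))**2 = (40 + 169 + 169)**2 = 378**2 = 142884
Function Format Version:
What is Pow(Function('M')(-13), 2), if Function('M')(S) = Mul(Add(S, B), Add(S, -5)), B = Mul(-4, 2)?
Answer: 142884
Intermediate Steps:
B = -8
Function('M')(S) = Mul(Add(-8, S), Add(-5, S)) (Function('M')(S) = Mul(Add(S, -8), Add(S, -5)) = Mul(Add(-8, S), Add(-5, S)))
Pow(Function('M')(-13), 2) = Pow(Add(40, Pow(-13, 2), Mul(-13, -13)), 2) = Pow(Add(40, 169, 169), 2) = Pow(378, 2) = 142884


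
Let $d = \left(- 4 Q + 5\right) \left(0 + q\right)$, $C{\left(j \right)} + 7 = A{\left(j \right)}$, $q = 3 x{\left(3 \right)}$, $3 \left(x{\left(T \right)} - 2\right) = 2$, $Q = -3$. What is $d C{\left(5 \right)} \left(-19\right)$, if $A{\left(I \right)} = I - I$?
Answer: $18088$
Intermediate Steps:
$x{\left(T \right)} = \frac{8}{3}$ ($x{\left(T \right)} = 2 + \frac{1}{3} \cdot 2 = 2 + \frac{2}{3} = \frac{8}{3}$)
$q = 8$ ($q = 3 \cdot \frac{8}{3} = 8$)
$A{\left(I \right)} = 0$
$C{\left(j \right)} = -7$ ($C{\left(j \right)} = -7 + 0 = -7$)
$d = 136$ ($d = \left(\left(-4\right) \left(-3\right) + 5\right) \left(0 + 8\right) = \left(12 + 5\right) 8 = 17 \cdot 8 = 136$)
$d C{\left(5 \right)} \left(-19\right) = 136 \left(-7\right) \left(-19\right) = \left(-952\right) \left(-19\right) = 18088$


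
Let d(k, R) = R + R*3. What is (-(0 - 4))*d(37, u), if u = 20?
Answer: 320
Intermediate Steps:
d(k, R) = 4*R (d(k, R) = R + 3*R = 4*R)
(-(0 - 4))*d(37, u) = (-(0 - 4))*(4*20) = -1*(-4)*80 = 4*80 = 320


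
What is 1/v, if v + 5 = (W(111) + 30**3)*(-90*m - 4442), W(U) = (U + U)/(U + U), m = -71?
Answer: 1/52597943 ≈ 1.9012e-8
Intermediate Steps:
W(U) = 1 (W(U) = (2*U)/((2*U)) = (2*U)*(1/(2*U)) = 1)
v = 52597943 (v = -5 + (1 + 30**3)*(-90*(-71) - 4442) = -5 + (1 + 27000)*(6390 - 4442) = -5 + 27001*1948 = -5 + 52597948 = 52597943)
1/v = 1/52597943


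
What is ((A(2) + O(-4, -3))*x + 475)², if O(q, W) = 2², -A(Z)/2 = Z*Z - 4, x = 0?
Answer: 225625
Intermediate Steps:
A(Z) = 8 - 2*Z² (A(Z) = -2*(Z*Z - 4) = -2*(Z² - 4) = -2*(-4 + Z²) = 8 - 2*Z²)
O(q, W) = 4
((A(2) + O(-4, -3))*x + 475)² = (((8 - 2*2²) + 4)*0 + 475)² = (((8 - 2*4) + 4)*0 + 475)² = (((8 - 8) + 4)*0 + 475)² = ((0 + 4)*0 + 475)² = (4*0 + 475)² = (0 + 475)² = 475² = 225625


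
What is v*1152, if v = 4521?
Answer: 5208192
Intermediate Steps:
v*1152 = 4521*1152 = 5208192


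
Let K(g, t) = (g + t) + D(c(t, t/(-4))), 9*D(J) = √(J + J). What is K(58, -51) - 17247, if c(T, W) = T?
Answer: -17240 + I*√102/9 ≈ -17240.0 + 1.1222*I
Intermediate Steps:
D(J) = √2*√J/9 (D(J) = √(J + J)/9 = √(2*J)/9 = (√2*√J)/9 = √2*√J/9)
K(g, t) = g + t + √2*√t/9 (K(g, t) = (g + t) + √2*√t/9 = g + t + √2*√t/9)
K(58, -51) - 17247 = (58 - 51 + √2*√(-51)/9) - 17247 = (58 - 51 + √2*(I*√51)/9) - 17247 = (58 - 51 + I*√102/9) - 17247 = (7 + I*√102/9) - 17247 = -17240 + I*√102/9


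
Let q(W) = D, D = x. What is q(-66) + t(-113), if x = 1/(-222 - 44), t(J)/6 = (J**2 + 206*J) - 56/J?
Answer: -1895187869/30058 ≈ -63051.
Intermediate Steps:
t(J) = -336/J + 6*J**2 + 1236*J (t(J) = 6*((J**2 + 206*J) - 56/J) = 6*(J**2 - 56/J + 206*J) = -336/J + 6*J**2 + 1236*J)
x = -1/266 (x = 1/(-266) = -1/266 ≈ -0.0037594)
D = -1/266 ≈ -0.0037594
q(W) = -1/266
q(-66) + t(-113) = -1/266 + 6*(-56 + (-113)**2*(206 - 113))/(-113) = -1/266 + 6*(-1/113)*(-56 + 12769*93) = -1/266 + 6*(-1/113)*(-56 + 1187517) = -1/266 + 6*(-1/113)*1187461 = -1/266 - 7124766/113 = -1895187869/30058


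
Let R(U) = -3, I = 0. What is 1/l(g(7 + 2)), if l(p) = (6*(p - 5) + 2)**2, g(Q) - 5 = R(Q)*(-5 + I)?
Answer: 1/8464 ≈ 0.00011815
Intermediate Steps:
g(Q) = 20 (g(Q) = 5 - 3*(-5 + 0) = 5 - 3*(-5) = 5 + 15 = 20)
l(p) = (-28 + 6*p)**2 (l(p) = (6*(-5 + p) + 2)**2 = ((-30 + 6*p) + 2)**2 = (-28 + 6*p)**2)
1/l(g(7 + 2)) = 1/(4*(-14 + 3*20)**2) = 1/(4*(-14 + 60)**2) = 1/(4*46**2) = 1/(4*2116) = 1/8464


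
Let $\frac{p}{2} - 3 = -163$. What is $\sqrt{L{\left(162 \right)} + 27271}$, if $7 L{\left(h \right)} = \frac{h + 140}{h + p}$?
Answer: $\frac{2 \sqrt{2084908434}}{553} \approx 165.14$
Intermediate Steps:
$p = -320$ ($p = 6 + 2 \left(-163\right) = 6 - 326 = -320$)
$L{\left(h \right)} = \frac{140 + h}{7 \left(-320 + h\right)}$ ($L{\left(h \right)} = \frac{\left(h + 140\right) \frac{1}{h - 320}}{7} = \frac{\left(140 + h\right) \frac{1}{-320 + h}}{7} = \frac{\frac{1}{-320 + h} \left(140 + h\right)}{7} = \frac{140 + h}{7 \left(-320 + h\right)}$)
$\sqrt{L{\left(162 \right)} + 27271} = \sqrt{\frac{140 + 162}{7 \left(-320 + 162\right)} + 27271} = \sqrt{\frac{1}{7} \frac{1}{-158} \cdot 302 + 27271} = \sqrt{\frac{1}{7} \left(- \frac{1}{158}\right) 302 + 27271} = \sqrt{- \frac{151}{553} + 27271} = \sqrt{\frac{15080712}{553}} = \frac{2 \sqrt{2084908434}}{553}$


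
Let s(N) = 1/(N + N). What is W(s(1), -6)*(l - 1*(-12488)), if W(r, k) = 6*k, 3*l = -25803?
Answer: -139932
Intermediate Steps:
l = -8601 (l = (⅓)*(-25803) = -8601)
s(N) = 1/(2*N)
W(s(1), -6)*(l - 1*(-12488)) = (6*(-6))*(-8601 - 1*(-12488)) = -36*(-8601 + 12488) = -36*3887 = -139932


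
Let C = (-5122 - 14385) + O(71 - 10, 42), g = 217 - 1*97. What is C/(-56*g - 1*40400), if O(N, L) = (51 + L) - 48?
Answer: 9731/23560 ≈ 0.41303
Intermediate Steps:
O(N, L) = 3 + L
g = 120 (g = 217 - 97 = 120)
C = -19462 (C = (-5122 - 14385) + (3 + 42) = -19507 + 45 = -19462)
C/(-56*g - 1*40400) = -19462/(-56*120 - 1*40400) = -19462/(-6720 - 40400) = -19462/(-47120) = -19462*(-1/47120) = 9731/23560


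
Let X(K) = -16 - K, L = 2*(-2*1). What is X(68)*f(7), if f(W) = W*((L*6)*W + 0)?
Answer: 98784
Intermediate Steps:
L = -4 (L = 2*(-2) = -4)
f(W) = -24*W**2 (f(W) = W*((-4*6)*W + 0) = W*(-24*W + 0) = W*(-24*W) = -24*W**2)
X(68)*f(7) = (-16 - 1*68)*(-24*7**2) = (-16 - 68)*(-24*49) = -84*(-1176) = 98784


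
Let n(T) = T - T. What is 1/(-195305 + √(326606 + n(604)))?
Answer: -195305/38143716419 - √326606/38143716419 ≈ -5.1352e-6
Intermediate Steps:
n(T) = 0
1/(-195305 + √(326606 + n(604))) = 1/(-195305 + √(326606 + 0)) = 1/(-195305 + √326606)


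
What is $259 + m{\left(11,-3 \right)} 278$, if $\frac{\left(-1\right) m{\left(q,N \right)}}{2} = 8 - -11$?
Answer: $-10305$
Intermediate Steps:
$m{\left(q,N \right)} = -38$ ($m{\left(q,N \right)} = - 2 \left(8 - -11\right) = - 2 \left(8 + 11\right) = \left(-2\right) 19 = -38$)
$259 + m{\left(11,-3 \right)} 278 = 259 - 10564 = -10305$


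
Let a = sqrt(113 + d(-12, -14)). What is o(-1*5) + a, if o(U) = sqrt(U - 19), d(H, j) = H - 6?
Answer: sqrt(95) + 2*I*sqrt(6) ≈ 9.7468 + 4.899*I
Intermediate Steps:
d(H, j) = -6 + H
o(U) = sqrt(-19 + U)
a = sqrt(95) (a = sqrt(113 + (-6 - 12)) = sqrt(113 - 18) = sqrt(95) ≈ 9.7468)
o(-1*5) + a = sqrt(-19 - 1*5) + sqrt(95) = sqrt(-19 - 5) + sqrt(95) = sqrt(-24) + sqrt(95) = 2*I*sqrt(6) + sqrt(95) = sqrt(95) + 2*I*sqrt(6)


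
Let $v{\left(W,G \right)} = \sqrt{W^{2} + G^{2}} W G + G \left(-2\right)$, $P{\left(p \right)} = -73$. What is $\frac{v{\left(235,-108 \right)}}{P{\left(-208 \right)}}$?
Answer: $- \frac{216}{73} + \frac{25380 \sqrt{66889}}{73} \approx 89915.0$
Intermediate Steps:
$v{\left(W,G \right)} = - 2 G + G W \sqrt{G^{2} + W^{2}}$ ($v{\left(W,G \right)} = \sqrt{G^{2} + W^{2}} W G - 2 G = W \sqrt{G^{2} + W^{2}} G - 2 G = G W \sqrt{G^{2} + W^{2}} - 2 G = - 2 G + G W \sqrt{G^{2} + W^{2}}$)
$\frac{v{\left(235,-108 \right)}}{P{\left(-208 \right)}} = \frac{\left(-108\right) \left(-2 + 235 \sqrt{\left(-108\right)^{2} + 235^{2}}\right)}{-73} = - 108 \left(-2 + 235 \sqrt{11664 + 55225}\right) \left(- \frac{1}{73}\right) = - 108 \left(-2 + 235 \sqrt{66889}\right) \left(- \frac{1}{73}\right) = \left(216 - 25380 \sqrt{66889}\right) \left(- \frac{1}{73}\right) = - \frac{216}{73} + \frac{25380 \sqrt{66889}}{73}$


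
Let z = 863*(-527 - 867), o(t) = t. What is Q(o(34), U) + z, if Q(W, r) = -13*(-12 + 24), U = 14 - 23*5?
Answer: -1203178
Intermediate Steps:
U = -101 (U = 14 - 115 = -101)
z = -1203022 (z = 863*(-1394) = -1203022)
Q(W, r) = -156 (Q(W, r) = -13*12 = -156)
Q(o(34), U) + z = -156 - 1203022 = -1203178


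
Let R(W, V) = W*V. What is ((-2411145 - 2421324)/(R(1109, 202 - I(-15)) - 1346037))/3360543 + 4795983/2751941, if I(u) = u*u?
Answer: 7368444945781200555/4228020314810689624 ≈ 1.7428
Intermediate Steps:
I(u) = u²
R(W, V) = V*W
((-2411145 - 2421324)/(R(1109, 202 - I(-15)) - 1346037))/3360543 + 4795983/2751941 = ((-2411145 - 2421324)/((202 - 1*(-15)²)*1109 - 1346037))/3360543 + 4795983/2751941 = -4832469/((202 - 1*225)*1109 - 1346037)*(1/3360543) + 4795983*(1/2751941) = -4832469/((202 - 225)*1109 - 1346037)*(1/3360543) + 4795983/2751941 = -4832469/(-23*1109 - 1346037)*(1/3360543) + 4795983/2751941 = -4832469/(-25507 - 1346037)*(1/3360543) + 4795983/2751941 = -4832469/(-1371544)*(1/3360543) + 4795983/2751941 = -4832469*(-1/1371544)*(1/3360543) + 4795983/2751941 = (4832469/1371544)*(1/3360543) + 4795983/2751941 = 1610823/1536377529464 + 4795983/2751941 = 7368444945781200555/4228020314810689624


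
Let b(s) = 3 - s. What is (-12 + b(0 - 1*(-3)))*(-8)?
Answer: 96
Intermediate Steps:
(-12 + b(0 - 1*(-3)))*(-8) = (-12 + (3 - (0 - 1*(-3))))*(-8) = (-12 + (3 - (0 + 3)))*(-8) = (-12 + (3 - 1*3))*(-8) = (-12 + (3 - 3))*(-8) = (-12 + 0)*(-8) = -12*(-8) = 96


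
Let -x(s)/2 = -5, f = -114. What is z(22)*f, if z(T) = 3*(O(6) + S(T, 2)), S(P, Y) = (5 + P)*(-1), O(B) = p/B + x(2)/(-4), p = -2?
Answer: 10203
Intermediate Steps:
x(s) = 10 (x(s) = -2*(-5) = 10)
O(B) = -5/2 - 2/B (O(B) = -2/B + 10/(-4) = -2/B + 10*(-1/4) = -2/B - 5/2 = -5/2 - 2/B)
S(P, Y) = -5 - P
z(T) = -47/2 - 3*T (z(T) = 3*((-5/2 - 2/6) + (-5 - T)) = 3*((-5/2 - 2*1/6) + (-5 - T)) = 3*((-5/2 - 1/3) + (-5 - T)) = 3*(-17/6 + (-5 - T)) = 3*(-47/6 - T) = -47/2 - 3*T)
z(22)*f = (-47/2 - 3*22)*(-114) = (-47/2 - 66)*(-114) = -179/2*(-114) = 10203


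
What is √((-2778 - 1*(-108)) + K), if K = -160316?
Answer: I*√162986 ≈ 403.72*I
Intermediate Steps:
√((-2778 - 1*(-108)) + K) = √((-2778 - 1*(-108)) - 160316) = √((-2778 + 108) - 160316) = √(-2670 - 160316) = √(-162986) = I*√162986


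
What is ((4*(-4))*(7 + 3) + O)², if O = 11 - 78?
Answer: 51529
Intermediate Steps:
O = -67
((4*(-4))*(7 + 3) + O)² = ((4*(-4))*(7 + 3) - 67)² = (-16*10 - 67)² = (-160 - 67)² = (-227)² = 51529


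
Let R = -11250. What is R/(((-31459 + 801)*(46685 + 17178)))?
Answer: 5625/978955927 ≈ 5.7459e-6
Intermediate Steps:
R/(((-31459 + 801)*(46685 + 17178))) = -11250*1/((-31459 + 801)*(46685 + 17178)) = -11250/((-30658*63863)) = -11250/(-1957911854) = -11250*(-1/1957911854) = 5625/978955927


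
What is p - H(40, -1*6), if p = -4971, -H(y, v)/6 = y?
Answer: -4731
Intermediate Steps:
H(y, v) = -6*y
p - H(40, -1*6) = -4971 - (-6)*40 = -4971 - 1*(-240) = -4971 + 240 = -4731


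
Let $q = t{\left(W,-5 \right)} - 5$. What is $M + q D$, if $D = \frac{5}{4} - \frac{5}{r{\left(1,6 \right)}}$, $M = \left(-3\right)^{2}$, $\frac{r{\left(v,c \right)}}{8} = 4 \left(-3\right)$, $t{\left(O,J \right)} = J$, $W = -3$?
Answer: $- \frac{193}{48} \approx -4.0208$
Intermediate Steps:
$r{\left(v,c \right)} = -96$ ($r{\left(v,c \right)} = 8 \cdot 4 \left(-3\right) = 8 \left(-12\right) = -96$)
$q = -10$ ($q = -5 - 5 = -10$)
$M = 9$
$D = \frac{125}{96}$ ($D = \frac{5}{4} - \frac{5}{-96} = 5 \cdot \frac{1}{4} - - \frac{5}{96} = \frac{5}{4} + \frac{5}{96} = \frac{125}{96} \approx 1.3021$)
$M + q D = 9 - \frac{625}{48} = - \frac{193}{48}$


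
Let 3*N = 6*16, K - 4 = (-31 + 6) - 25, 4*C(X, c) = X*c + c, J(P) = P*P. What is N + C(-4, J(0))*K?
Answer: 32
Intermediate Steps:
J(P) = P²
C(X, c) = c/4 + X*c/4 (C(X, c) = (X*c + c)/4 = (c + X*c)/4 = c/4 + X*c/4)
K = -46 (K = 4 + ((-31 + 6) - 25) = 4 + (-25 - 25) = 4 - 50 = -46)
N = 32 (N = (6*16)/3 = (⅓)*96 = 32)
N + C(-4, J(0))*K = 32 + ((¼)*0²*(1 - 4))*(-46) = 32 + ((¼)*0*(-3))*(-46) = 32 + 0*(-46) = 32 + 0 = 32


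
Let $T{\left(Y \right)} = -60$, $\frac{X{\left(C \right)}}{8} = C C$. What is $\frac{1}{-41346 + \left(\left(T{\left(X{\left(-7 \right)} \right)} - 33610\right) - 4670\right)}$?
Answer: $- \frac{1}{79686} \approx -1.2549 \cdot 10^{-5}$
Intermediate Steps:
$X{\left(C \right)} = 8 C^{2}$ ($X{\left(C \right)} = 8 C C = 8 C^{2}$)
$\frac{1}{-41346 + \left(\left(T{\left(X{\left(-7 \right)} \right)} - 33610\right) - 4670\right)} = \frac{1}{-41346 - 38340} = \frac{1}{-79686} = - \frac{1}{79686}$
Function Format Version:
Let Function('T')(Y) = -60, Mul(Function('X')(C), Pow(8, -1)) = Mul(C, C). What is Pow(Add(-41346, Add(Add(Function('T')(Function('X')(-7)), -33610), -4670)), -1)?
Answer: Rational(-1, 79686) ≈ -1.2549e-5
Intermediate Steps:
Function('X')(C) = Mul(8, Pow(C, 2)) (Function('X')(C) = Mul(8, Mul(C, C)) = Mul(8, Pow(C, 2)))
Pow(Add(-41346, Add(Add(Function('T')(Function('X')(-7)), -33610), -4670)), -1) = Pow(Add(-41346, Add(Add(-60, -33610), -4670)), -1) = Pow(Add(-41346, Add(-33670, -4670)), -1) = Pow(Add(-41346, -38340), -1) = Pow(-79686, -1) = Rational(-1, 79686)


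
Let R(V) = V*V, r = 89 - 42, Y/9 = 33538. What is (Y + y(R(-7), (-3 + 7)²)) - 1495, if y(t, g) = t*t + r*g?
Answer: 303500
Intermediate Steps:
Y = 301842 (Y = 9*33538 = 301842)
r = 47
R(V) = V²
y(t, g) = t² + 47*g (y(t, g) = t*t + 47*g = t² + 47*g)
(Y + y(R(-7), (-3 + 7)²)) - 1495 = (301842 + (((-7)²)² + 47*(-3 + 7)²)) - 1495 = (301842 + (49² + 47*4²)) - 1495 = (301842 + (2401 + 47*16)) - 1495 = (301842 + (2401 + 752)) - 1495 = (301842 + 3153) - 1495 = 304995 - 1495 = 303500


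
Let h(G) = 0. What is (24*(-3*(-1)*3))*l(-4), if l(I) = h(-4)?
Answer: 0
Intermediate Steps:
l(I) = 0
(24*(-3*(-1)*3))*l(-4) = (24*(-3*(-1)*3))*0 = (24*(3*3))*0 = (24*9)*0 = 216*0 = 0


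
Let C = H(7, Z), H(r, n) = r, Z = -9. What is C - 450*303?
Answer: -136343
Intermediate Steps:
C = 7
C - 450*303 = 7 - 450*303 = 7 - 136350 = -136343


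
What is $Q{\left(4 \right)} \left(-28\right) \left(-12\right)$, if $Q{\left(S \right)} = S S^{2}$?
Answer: $21504$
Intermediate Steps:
$Q{\left(S \right)} = S^{3}$
$Q{\left(4 \right)} \left(-28\right) \left(-12\right) = 4^{3} \left(-28\right) \left(-12\right) = 64 \left(-28\right) \left(-12\right) = \left(-1792\right) \left(-12\right) = 21504$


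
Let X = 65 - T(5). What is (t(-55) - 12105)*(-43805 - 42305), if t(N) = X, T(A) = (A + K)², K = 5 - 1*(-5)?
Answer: 1056139150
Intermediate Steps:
K = 10 (K = 5 + 5 = 10)
T(A) = (10 + A)² (T(A) = (A + 10)² = (10 + A)²)
X = -160 (X = 65 - (10 + 5)² = 65 - 1*15² = 65 - 1*225 = 65 - 225 = -160)
t(N) = -160
(t(-55) - 12105)*(-43805 - 42305) = (-160 - 12105)*(-43805 - 42305) = -12265*(-86110) = 1056139150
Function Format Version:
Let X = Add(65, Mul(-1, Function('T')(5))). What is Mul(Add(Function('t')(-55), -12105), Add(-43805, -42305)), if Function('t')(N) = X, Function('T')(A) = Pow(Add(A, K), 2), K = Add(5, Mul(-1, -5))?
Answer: 1056139150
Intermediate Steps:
K = 10 (K = Add(5, 5) = 10)
Function('T')(A) = Pow(Add(10, A), 2) (Function('T')(A) = Pow(Add(A, 10), 2) = Pow(Add(10, A), 2))
X = -160 (X = Add(65, Mul(-1, Pow(Add(10, 5), 2))) = Add(65, Mul(-1, Pow(15, 2))) = Add(65, Mul(-1, 225)) = Add(65, -225) = -160)
Function('t')(N) = -160
Mul(Add(Function('t')(-55), -12105), Add(-43805, -42305)) = Mul(Add(-160, -12105), Add(-43805, -42305)) = Mul(-12265, -86110) = 1056139150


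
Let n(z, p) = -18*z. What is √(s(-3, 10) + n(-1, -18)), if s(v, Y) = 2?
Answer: 2*√5 ≈ 4.4721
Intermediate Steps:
√(s(-3, 10) + n(-1, -18)) = √(2 - 18*(-1)) = √(2 + 18) = √20 = 2*√5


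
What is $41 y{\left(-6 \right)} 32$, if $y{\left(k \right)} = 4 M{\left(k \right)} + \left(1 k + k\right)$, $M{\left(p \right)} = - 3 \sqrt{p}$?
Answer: $-15744 - 15744 i \sqrt{6} \approx -15744.0 - 38565.0 i$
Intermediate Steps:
$y{\left(k \right)} = - 12 \sqrt{k} + 2 k$ ($y{\left(k \right)} = 4 \left(- 3 \sqrt{k}\right) + \left(1 k + k\right) = - 12 \sqrt{k} + \left(k + k\right) = - 12 \sqrt{k} + 2 k$)
$41 y{\left(-6 \right)} 32 = 41 \left(- 12 \sqrt{-6} + 2 \left(-6\right)\right) 32 = 41 \left(- 12 i \sqrt{6} - 12\right) 32 = 41 \left(-12 - 12 i \sqrt{6}\right) 32 = \left(-492 - 492 i \sqrt{6}\right) 32 = -15744 - 15744 i \sqrt{6}$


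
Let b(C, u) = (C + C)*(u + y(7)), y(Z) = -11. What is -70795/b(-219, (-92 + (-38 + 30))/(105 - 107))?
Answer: 70795/17082 ≈ 4.1444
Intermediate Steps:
b(C, u) = 2*C*(-11 + u) (b(C, u) = (C + C)*(u - 11) = (2*C)*(-11 + u) = 2*C*(-11 + u))
-70795/b(-219, (-92 + (-38 + 30))/(105 - 107)) = -70795*(-1/(438*(-11 + (-92 + (-38 + 30))/(105 - 107)))) = -70795*(-1/(438*(-11 + (-92 - 8)/(-2)))) = -70795*(-1/(438*(-11 - 100*(-1/2)))) = -70795*(-1/(438*(-11 + 50))) = -70795/(2*(-219)*39) = -70795/(-17082) = -70795*(-1/17082) = 70795/17082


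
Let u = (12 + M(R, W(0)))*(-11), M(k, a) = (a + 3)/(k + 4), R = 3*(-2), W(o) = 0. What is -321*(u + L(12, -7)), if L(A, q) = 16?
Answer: 63879/2 ≈ 31940.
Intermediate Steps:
R = -6
M(k, a) = (3 + a)/(4 + k)
u = -231/2 (u = (12 + (3 + 0)/(4 - 6))*(-11) = (12 + 3/(-2))*(-11) = (12 - ½*3)*(-11) = (12 - 3/2)*(-11) = (21/2)*(-11) = -231/2 ≈ -115.50)
-321*(u + L(12, -7)) = -321*(-231/2 + 16) = -321*(-199/2) = 63879/2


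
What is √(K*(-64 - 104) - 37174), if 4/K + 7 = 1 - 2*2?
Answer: I*√927670/5 ≈ 192.63*I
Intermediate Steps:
K = -⅖ (K = 4/(-7 + (1 - 2*2)) = 4/(-7 + (1 - 4)) = 4/(-7 - 3) = 4/(-10) = 4*(-⅒) = -⅖ ≈ -0.40000)
√(K*(-64 - 104) - 37174) = √(-2*(-64 - 104)/5 - 37174) = √(-⅖*(-168) - 37174) = √(336/5 - 37174) = √(-185534/5) = I*√927670/5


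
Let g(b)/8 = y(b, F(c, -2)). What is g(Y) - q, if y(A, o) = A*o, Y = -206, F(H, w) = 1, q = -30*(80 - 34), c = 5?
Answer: -268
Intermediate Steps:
q = -1380 (q = -30*46 = -1380)
g(b) = 8*b (g(b) = 8*(b*1) = 8*b)
g(Y) - q = 8*(-206) - 1*(-1380) = -1648 + 1380 = -268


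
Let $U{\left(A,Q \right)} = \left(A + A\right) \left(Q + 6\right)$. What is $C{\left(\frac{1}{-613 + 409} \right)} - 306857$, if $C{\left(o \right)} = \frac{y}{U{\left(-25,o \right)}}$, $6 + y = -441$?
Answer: $- \frac{9382107181}{30575} \approx -3.0686 \cdot 10^{5}$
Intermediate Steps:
$y = -447$ ($y = -6 - 441 = -447$)
$U{\left(A,Q \right)} = 2 A \left(6 + Q\right)$
$C{\left(o \right)} = - \frac{447}{-300 - 50 o}$ ($C{\left(o \right)} = - \frac{447}{2 \left(-25\right) \left(6 + o\right)} = - \frac{447}{-300 - 50 o}$)
$C{\left(\frac{1}{-613 + 409} \right)} - 306857 = \frac{447}{50 \left(6 + \frac{1}{-613 + 409}\right)} - 306857 = \frac{447}{50 \left(6 + \frac{1}{-204}\right)} - 306857 = \frac{447}{50 \left(6 - \frac{1}{204}\right)} - 306857 = \frac{447}{50 \cdot \frac{1223}{204}} - 306857 = \frac{447}{50} \cdot \frac{204}{1223} - 306857 = \frac{45594}{30575} - 306857 = - \frac{9382107181}{30575}$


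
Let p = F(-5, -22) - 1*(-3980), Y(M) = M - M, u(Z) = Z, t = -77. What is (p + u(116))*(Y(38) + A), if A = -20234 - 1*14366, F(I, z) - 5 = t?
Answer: -139230400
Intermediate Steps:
F(I, z) = -72 (F(I, z) = 5 - 77 = -72)
Y(M) = 0
A = -34600 (A = -20234 - 14366 = -34600)
p = 3908 (p = -72 - 1*(-3980) = -72 + 3980 = 3908)
(p + u(116))*(Y(38) + A) = (3908 + 116)*(0 - 34600) = 4024*(-34600) = -139230400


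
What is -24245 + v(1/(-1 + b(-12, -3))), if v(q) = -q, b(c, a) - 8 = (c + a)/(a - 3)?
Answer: -460657/19 ≈ -24245.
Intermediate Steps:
b(c, a) = 8 + (a + c)/(-3 + a) (b(c, a) = 8 + (c + a)/(a - 3) = 8 + (a + c)/(-3 + a))
-24245 + v(1/(-1 + b(-12, -3))) = -24245 - 1/(-1 + (-24 - 12 + 9*(-3))/(-3 - 3)) = -24245 - 1/(-1 + (-24 - 12 - 27)/(-6)) = -24245 - 1/(-1 - 1/6*(-63)) = -24245 - 1/(-1 + 21/2) = -24245 - 1/19/2 = -24245 - 1*2/19 = -24245 - 2/19 = -460657/19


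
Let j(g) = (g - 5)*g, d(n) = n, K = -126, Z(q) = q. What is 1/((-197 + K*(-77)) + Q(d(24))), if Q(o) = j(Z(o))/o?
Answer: 1/9524 ≈ 0.00010500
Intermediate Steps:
j(g) = g*(-5 + g) (j(g) = (-5 + g)*g = g*(-5 + g))
Q(o) = -5 + o (Q(o) = (o*(-5 + o))/o = -5 + o)
1/((-197 + K*(-77)) + Q(d(24))) = 1/((-197 - 126*(-77)) + (-5 + 24)) = 1/((-197 + 9702) + 19) = 1/(9505 + 19) = 1/9524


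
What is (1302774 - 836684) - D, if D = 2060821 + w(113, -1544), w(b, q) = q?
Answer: -1593187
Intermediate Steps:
D = 2059277 (D = 2060821 - 1544 = 2059277)
(1302774 - 836684) - D = (1302774 - 836684) - 1*2059277 = 466090 - 2059277 = -1593187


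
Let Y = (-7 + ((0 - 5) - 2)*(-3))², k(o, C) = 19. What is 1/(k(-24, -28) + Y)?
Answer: 1/215 ≈ 0.0046512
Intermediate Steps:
Y = 196 (Y = (-7 + (-5 - 2)*(-3))² = (-7 - 7*(-3))² = (-7 + 21)² = 14² = 196)
1/(k(-24, -28) + Y) = 1/(19 + 196) = 1/215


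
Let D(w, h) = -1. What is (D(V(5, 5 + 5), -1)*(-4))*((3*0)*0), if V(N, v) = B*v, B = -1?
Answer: 0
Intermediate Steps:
V(N, v) = -v
(D(V(5, 5 + 5), -1)*(-4))*((3*0)*0) = (-1*(-4))*((3*0)*0) = 4*(0*0) = 4*0 = 0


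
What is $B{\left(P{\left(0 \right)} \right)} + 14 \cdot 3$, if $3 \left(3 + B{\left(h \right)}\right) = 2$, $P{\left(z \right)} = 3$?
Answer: $\frac{119}{3} \approx 39.667$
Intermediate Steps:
$B{\left(h \right)} = - \frac{7}{3}$ ($B{\left(h \right)} = -3 + \frac{1}{3} \cdot 2 = -3 + \frac{2}{3} = - \frac{7}{3}$)
$B{\left(P{\left(0 \right)} \right)} + 14 \cdot 3 = - \frac{7}{3} + 14 \cdot 3 = - \frac{7}{3} + 42 = \frac{119}{3}$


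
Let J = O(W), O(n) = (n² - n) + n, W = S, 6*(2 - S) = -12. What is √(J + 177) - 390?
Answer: -390 + √193 ≈ -376.11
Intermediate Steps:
S = 4 (S = 2 - ⅙*(-12) = 2 + 2 = 4)
W = 4
O(n) = n²
J = 16 (J = 4² = 16)
√(J + 177) - 390 = √(16 + 177) - 390 = √193 - 390 = -390 + √193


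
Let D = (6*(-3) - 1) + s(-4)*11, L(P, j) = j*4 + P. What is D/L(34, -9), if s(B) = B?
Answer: 63/2 ≈ 31.500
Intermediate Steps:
L(P, j) = P + 4*j (L(P, j) = 4*j + P = P + 4*j)
D = -63 (D = (6*(-3) - 1) - 4*11 = (-18 - 1) - 44 = -19 - 44 = -63)
D/L(34, -9) = -63/(34 + 4*(-9)) = -63/(34 - 36) = -63/(-2) = -63*(-½) = 63/2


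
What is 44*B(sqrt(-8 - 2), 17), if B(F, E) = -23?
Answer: -1012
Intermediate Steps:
44*B(sqrt(-8 - 2), 17) = 44*(-23) = -1012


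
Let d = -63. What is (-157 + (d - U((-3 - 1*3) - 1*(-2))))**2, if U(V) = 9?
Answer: 52441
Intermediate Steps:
(-157 + (d - U((-3 - 1*3) - 1*(-2))))**2 = (-157 + (-63 - 1*9))**2 = (-157 + (-63 - 9))**2 = (-157 - 72)**2 = (-229)**2 = 52441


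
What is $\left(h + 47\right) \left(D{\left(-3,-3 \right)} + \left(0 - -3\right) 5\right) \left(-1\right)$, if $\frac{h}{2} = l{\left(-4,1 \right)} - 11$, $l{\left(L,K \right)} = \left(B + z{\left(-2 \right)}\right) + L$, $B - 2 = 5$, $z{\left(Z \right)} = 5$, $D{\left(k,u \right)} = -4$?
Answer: $-451$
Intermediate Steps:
$B = 7$ ($B = 2 + 5 = 7$)
$l{\left(L,K \right)} = 12 + L$ ($l{\left(L,K \right)} = \left(7 + 5\right) + L = 12 + L$)
$h = -6$ ($h = 2 \left(\left(12 - 4\right) - 11\right) = 2 \left(8 - 11\right) = 2 \left(-3\right) = -6$)
$\left(h + 47\right) \left(D{\left(-3,-3 \right)} + \left(0 - -3\right) 5\right) \left(-1\right) = \left(-6 + 47\right) \left(-4 + \left(0 - -3\right) 5\right) \left(-1\right) = 41 \left(-4 + \left(0 + 3\right) 5\right) \left(-1\right) = 41 \left(-4 + 3 \cdot 5\right) \left(-1\right) = 41 \left(-4 + 15\right) \left(-1\right) = 41 \cdot 11 \left(-1\right) = 41 \left(-11\right) = -451$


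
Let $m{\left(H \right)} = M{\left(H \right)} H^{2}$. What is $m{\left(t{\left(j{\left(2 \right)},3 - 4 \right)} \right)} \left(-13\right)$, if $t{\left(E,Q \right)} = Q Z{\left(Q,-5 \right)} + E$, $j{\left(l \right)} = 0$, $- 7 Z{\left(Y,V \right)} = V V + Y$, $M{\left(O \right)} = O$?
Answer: $- \frac{179712}{343} \approx -523.94$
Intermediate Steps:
$Z{\left(Y,V \right)} = - \frac{Y}{7} - \frac{V^{2}}{7}$ ($Z{\left(Y,V \right)} = - \frac{V V + Y}{7} = - \frac{V^{2} + Y}{7} = - \frac{Y + V^{2}}{7} = - \frac{Y}{7} - \frac{V^{2}}{7}$)
$t{\left(E,Q \right)} = E + Q \left(- \frac{25}{7} - \frac{Q}{7}\right)$ ($t{\left(E,Q \right)} = Q \left(- \frac{Q}{7} - \frac{\left(-5\right)^{2}}{7}\right) + E = Q \left(- \frac{Q}{7} - \frac{25}{7}\right) + E = Q \left(- \frac{25}{7} - \frac{Q}{7}\right) + E = E + Q \left(- \frac{25}{7} - \frac{Q}{7}\right)$)
$m{\left(H \right)} = H^{3}$ ($m{\left(H \right)} = H H^{2} = H^{3}$)
$m{\left(t{\left(j{\left(2 \right)},3 - 4 \right)} \right)} \left(-13\right) = \left(0 - \frac{\left(3 - 4\right) \left(25 + \left(3 - 4\right)\right)}{7}\right)^{3} \left(-13\right) = \left(0 - - \frac{25 - 1}{7}\right)^{3} \left(-13\right) = \left(0 - \left(- \frac{1}{7}\right) 24\right)^{3} \left(-13\right) = \left(0 + \frac{24}{7}\right)^{3} \left(-13\right) = \left(\frac{24}{7}\right)^{3} \left(-13\right) = \frac{13824}{343} \left(-13\right) = - \frac{179712}{343}$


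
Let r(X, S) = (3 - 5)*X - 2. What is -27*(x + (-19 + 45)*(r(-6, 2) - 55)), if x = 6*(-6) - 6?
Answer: 32724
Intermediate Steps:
r(X, S) = -2 - 2*X (r(X, S) = -2*X - 2 = -2 - 2*X)
x = -42 (x = -36 - 6 = -42)
-27*(x + (-19 + 45)*(r(-6, 2) - 55)) = -27*(-42 + (-19 + 45)*((-2 - 2*(-6)) - 55)) = -27*(-42 + 26*((-2 + 12) - 55)) = -27*(-42 + 26*(10 - 55)) = -27*(-42 + 26*(-45)) = -27*(-42 - 1170) = -27*(-1212) = 32724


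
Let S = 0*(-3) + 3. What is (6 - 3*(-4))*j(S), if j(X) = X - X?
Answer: 0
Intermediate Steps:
S = 3 (S = 0 + 3 = 3)
j(X) = 0
(6 - 3*(-4))*j(S) = (6 - 3*(-4))*0 = (6 + 12)*0 = 18*0 = 0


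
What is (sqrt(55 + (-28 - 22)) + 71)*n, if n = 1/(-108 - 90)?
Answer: -71/198 - sqrt(5)/198 ≈ -0.36988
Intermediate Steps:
n = -1/198 (n = 1/(-198) = -1/198 ≈ -0.0050505)
(sqrt(55 + (-28 - 22)) + 71)*n = (sqrt(55 + (-28 - 22)) + 71)*(-1/198) = (sqrt(55 - 50) + 71)*(-1/198) = (sqrt(5) + 71)*(-1/198) = (71 + sqrt(5))*(-1/198) = -71/198 - sqrt(5)/198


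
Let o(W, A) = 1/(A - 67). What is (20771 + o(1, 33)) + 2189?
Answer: 780639/34 ≈ 22960.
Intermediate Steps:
o(W, A) = 1/(-67 + A)
(20771 + o(1, 33)) + 2189 = (20771 + 1/(-67 + 33)) + 2189 = (20771 + 1/(-34)) + 2189 = (20771 - 1/34) + 2189 = 706213/34 + 2189 = 780639/34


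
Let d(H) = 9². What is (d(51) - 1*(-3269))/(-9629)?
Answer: -3350/9629 ≈ -0.34791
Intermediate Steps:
d(H) = 81
(d(51) - 1*(-3269))/(-9629) = (81 - 1*(-3269))/(-9629) = (81 + 3269)*(-1/9629) = 3350*(-1/9629) = -3350/9629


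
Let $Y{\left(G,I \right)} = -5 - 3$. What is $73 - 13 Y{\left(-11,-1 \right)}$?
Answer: $177$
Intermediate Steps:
$Y{\left(G,I \right)} = -8$
$73 - 13 Y{\left(-11,-1 \right)} = 73 - -104 = 73 + 104 = 177$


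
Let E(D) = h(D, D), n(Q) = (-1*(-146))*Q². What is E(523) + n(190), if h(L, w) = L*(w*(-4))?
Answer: 4176484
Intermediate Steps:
n(Q) = 146*Q²
h(L, w) = -4*L*w (h(L, w) = L*(-4*w) = -4*L*w)
E(D) = -4*D² (E(D) = -4*D*D = -4*D²)
E(523) + n(190) = -4*523² + 146*190² = -4*273529 + 146*36100 = -1094116 + 5270600 = 4176484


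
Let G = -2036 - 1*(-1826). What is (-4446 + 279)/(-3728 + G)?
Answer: 4167/3938 ≈ 1.0582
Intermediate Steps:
G = -210 (G = -2036 + 1826 = -210)
(-4446 + 279)/(-3728 + G) = (-4446 + 279)/(-3728 - 210) = -4167/(-3938) = -4167*(-1/3938) = 4167/3938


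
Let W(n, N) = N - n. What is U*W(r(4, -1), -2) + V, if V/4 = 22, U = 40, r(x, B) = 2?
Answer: -72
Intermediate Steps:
V = 88 (V = 4*22 = 88)
U*W(r(4, -1), -2) + V = 40*(-2 - 1*2) + 88 = 40*(-2 - 2) + 88 = 40*(-4) + 88 = -160 + 88 = -72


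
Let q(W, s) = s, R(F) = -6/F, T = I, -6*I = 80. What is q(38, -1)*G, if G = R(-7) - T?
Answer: -298/21 ≈ -14.190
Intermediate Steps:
I = -40/3 (I = -⅙*80 = -40/3 ≈ -13.333)
T = -40/3 ≈ -13.333
G = 298/21 (G = -6/(-7) - 1*(-40/3) = -6*(-⅐) + 40/3 = 6/7 + 40/3 = 298/21 ≈ 14.190)
q(38, -1)*G = -1*298/21 = -298/21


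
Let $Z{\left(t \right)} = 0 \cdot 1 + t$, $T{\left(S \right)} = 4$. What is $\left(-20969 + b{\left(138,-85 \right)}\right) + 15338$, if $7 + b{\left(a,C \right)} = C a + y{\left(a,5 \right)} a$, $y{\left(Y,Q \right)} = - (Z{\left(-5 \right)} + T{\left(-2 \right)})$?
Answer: $-17230$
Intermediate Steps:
$Z{\left(t \right)} = t$ ($Z{\left(t \right)} = 0 + t = t$)
$y{\left(Y,Q \right)} = 1$ ($y{\left(Y,Q \right)} = - (-5 + 4) = \left(-1\right) \left(-1\right) = 1$)
$b{\left(a,C \right)} = -7 + a + C a$ ($b{\left(a,C \right)} = -7 + \left(C a + 1 a\right) = -7 + \left(C a + a\right) = -7 + \left(a + C a\right) = -7 + a + C a$)
$\left(-20969 + b{\left(138,-85 \right)}\right) + 15338 = \left(-20969 - 11599\right) + 15338 = -32568 + 15338 = -17230$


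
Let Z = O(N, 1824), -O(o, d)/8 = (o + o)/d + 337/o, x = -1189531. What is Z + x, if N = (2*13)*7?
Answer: -6170182414/5187 ≈ -1.1895e+6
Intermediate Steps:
N = 182 (N = 26*7 = 182)
O(o, d) = -2696/o - 16*o/d (O(o, d) = -8*((o + o)/d + 337/o) = -8*((2*o)/d + 337/o) = -8*(2*o/d + 337/o) = -8*(337/o + 2*o/d) = -2696/o - 16*o/d)
Z = -85117/5187 (Z = -2696/182 - 16*182/1824 = -2696*1/182 - 16*182*1/1824 = -1348/91 - 91/57 = -85117/5187 ≈ -16.410)
Z + x = -85117/5187 - 1189531 = -6170182414/5187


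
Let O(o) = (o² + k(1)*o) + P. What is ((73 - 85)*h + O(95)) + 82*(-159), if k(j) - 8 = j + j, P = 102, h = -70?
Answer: -2121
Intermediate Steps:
k(j) = 8 + 2*j (k(j) = 8 + (j + j) = 8 + 2*j)
O(o) = 102 + o² + 10*o (O(o) = (o² + (8 + 2*1)*o) + 102 = (o² + (8 + 2)*o) + 102 = (o² + 10*o) + 102 = 102 + o² + 10*o)
((73 - 85)*h + O(95)) + 82*(-159) = ((73 - 85)*(-70) + (102 + 95² + 10*95)) + 82*(-159) = (-12*(-70) + (102 + 9025 + 950)) - 13038 = (840 + 10077) - 13038 = 10917 - 13038 = -2121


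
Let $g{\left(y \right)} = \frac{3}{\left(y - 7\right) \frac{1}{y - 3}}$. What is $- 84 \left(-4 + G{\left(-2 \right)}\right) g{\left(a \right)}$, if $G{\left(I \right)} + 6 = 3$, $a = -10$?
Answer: $\frac{22932}{17} \approx 1348.9$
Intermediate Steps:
$G{\left(I \right)} = -3$ ($G{\left(I \right)} = -6 + 3 = -3$)
$g{\left(y \right)} = \frac{3 \left(-3 + y\right)}{-7 + y}$ ($g{\left(y \right)} = \frac{3}{\left(-7 + y\right) \frac{1}{-3 + y}} = \frac{3}{\frac{1}{-3 + y} \left(-7 + y\right)} = 3 \frac{-3 + y}{-7 + y} = \frac{3 \left(-3 + y\right)}{-7 + y}$)
$- 84 \left(-4 + G{\left(-2 \right)}\right) g{\left(a \right)} = - 84 \left(-4 - 3\right) \frac{3 \left(-3 - 10\right)}{-7 - 10} = \left(-84\right) \left(-7\right) 3 \frac{1}{-17} \left(-13\right) = 588 \cdot 3 \left(- \frac{1}{17}\right) \left(-13\right) = 588 \cdot \frac{39}{17} = \frac{22932}{17}$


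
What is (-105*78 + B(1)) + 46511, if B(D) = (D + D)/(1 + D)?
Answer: 38322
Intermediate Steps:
B(D) = 2*D/(1 + D) (B(D) = (2*D)/(1 + D) = 2*D/(1 + D))
(-105*78 + B(1)) + 46511 = (-105*78 + 2*1/(1 + 1)) + 46511 = (-8190 + 2*1/2) + 46511 = (-8190 + 2*1*(1/2)) + 46511 = (-8190 + 1) + 46511 = -8189 + 46511 = 38322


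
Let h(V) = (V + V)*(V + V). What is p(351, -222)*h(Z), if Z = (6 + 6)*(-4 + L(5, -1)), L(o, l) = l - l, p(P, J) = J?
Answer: -2045952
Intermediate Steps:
L(o, l) = 0
Z = -48 (Z = (6 + 6)*(-4 + 0) = 12*(-4) = -48)
h(V) = 4*V² (h(V) = (2*V)*(2*V) = 4*V²)
p(351, -222)*h(Z) = -888*(-48)² = -888*2304 = -222*9216 = -2045952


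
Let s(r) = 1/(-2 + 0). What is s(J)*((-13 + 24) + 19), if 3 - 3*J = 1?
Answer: -15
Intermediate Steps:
J = ⅔ (J = 1 - ⅓*1 = 1 - ⅓ = ⅔ ≈ 0.66667)
s(r) = -½ (s(r) = 1/(-2) = -½)
s(J)*((-13 + 24) + 19) = -((-13 + 24) + 19)/2 = -(11 + 19)/2 = -½*30 = -15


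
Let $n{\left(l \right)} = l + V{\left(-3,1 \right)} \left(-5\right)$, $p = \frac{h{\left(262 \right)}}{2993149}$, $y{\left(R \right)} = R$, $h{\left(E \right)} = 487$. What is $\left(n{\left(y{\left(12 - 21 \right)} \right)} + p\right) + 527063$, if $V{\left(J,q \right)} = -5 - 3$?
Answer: $\frac{1577670879493}{2993149} \approx 5.2709 \cdot 10^{5}$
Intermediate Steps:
$V{\left(J,q \right)} = -8$ ($V{\left(J,q \right)} = -5 - 3 = -8$)
$p = \frac{487}{2993149} \approx 0.0001627$
$n{\left(l \right)} = 40 + l$ ($n{\left(l \right)} = l - -40 = l + 40 = 40 + l$)
$\left(n{\left(y{\left(12 - 21 \right)} \right)} + p\right) + 527063 = \left(\left(40 + \left(12 - 21\right)\right) + \frac{487}{2993149}\right) + 527063 = \left(\left(40 - 9\right) + \frac{487}{2993149}\right) + 527063 = \left(31 + \frac{487}{2993149}\right) + 527063 = \frac{92788106}{2993149} + 527063 = \frac{1577670879493}{2993149}$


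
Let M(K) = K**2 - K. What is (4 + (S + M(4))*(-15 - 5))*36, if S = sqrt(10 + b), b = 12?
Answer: -8496 - 720*sqrt(22) ≈ -11873.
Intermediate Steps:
S = sqrt(22) (S = sqrt(10 + 12) = sqrt(22) ≈ 4.6904)
(4 + (S + M(4))*(-15 - 5))*36 = (4 + (sqrt(22) + 4*(-1 + 4))*(-15 - 5))*36 = (4 + (sqrt(22) + 4*3)*(-20))*36 = (4 + (sqrt(22) + 12)*(-20))*36 = (4 + (12 + sqrt(22))*(-20))*36 = (4 + (-240 - 20*sqrt(22)))*36 = (-236 - 20*sqrt(22))*36 = -8496 - 720*sqrt(22)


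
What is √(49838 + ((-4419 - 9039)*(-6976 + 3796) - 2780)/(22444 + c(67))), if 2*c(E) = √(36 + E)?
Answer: √(2322715464 + 49838*√103)/√(44888 + √103) ≈ 227.47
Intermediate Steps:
c(E) = √(36 + E)/2
√(49838 + ((-4419 - 9039)*(-6976 + 3796) - 2780)/(22444 + c(67))) = √(49838 + ((-4419 - 9039)*(-6976 + 3796) - 2780)/(22444 + √(36 + 67)/2)) = √(49838 + (-13458*(-3180) - 2780)/(22444 + √103/2)) = √(49838 + (42796440 - 2780)/(22444 + √103/2)) = √(49838 + 42793660/(22444 + √103/2))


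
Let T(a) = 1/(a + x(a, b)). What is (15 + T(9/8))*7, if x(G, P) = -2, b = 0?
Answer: 97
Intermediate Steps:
T(a) = 1/(-2 + a) (T(a) = 1/(a - 2) = 1/(-2 + a))
(15 + T(9/8))*7 = (15 + 1/(-2 + 9/8))*7 = (15 + 1/(-7/8))*7 = (15 - 8/7)*7 = (97/7)*7 = 97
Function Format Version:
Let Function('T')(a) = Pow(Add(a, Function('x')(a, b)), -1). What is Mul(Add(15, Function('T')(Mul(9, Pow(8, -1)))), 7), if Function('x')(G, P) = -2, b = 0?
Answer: 97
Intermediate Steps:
Function('T')(a) = Pow(Add(-2, a), -1) (Function('T')(a) = Pow(Add(a, -2), -1) = Pow(Add(-2, a), -1))
Mul(Add(15, Function('T')(Mul(9, Pow(8, -1)))), 7) = Mul(Add(15, Pow(Add(-2, Mul(9, Pow(8, -1))), -1)), 7) = Mul(Add(15, Pow(Add(-2, Mul(9, Rational(1, 8))), -1)), 7) = Mul(Add(15, Pow(Add(-2, Rational(9, 8)), -1)), 7) = Mul(Add(15, Pow(Rational(-7, 8), -1)), 7) = Mul(Add(15, Rational(-8, 7)), 7) = Mul(Rational(97, 7), 7) = 97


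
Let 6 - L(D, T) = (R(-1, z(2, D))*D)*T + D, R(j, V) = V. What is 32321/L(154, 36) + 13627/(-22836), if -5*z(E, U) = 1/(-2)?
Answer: -934567451/20050008 ≈ -46.612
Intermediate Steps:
z(E, U) = ⅒ (z(E, U) = -⅕/(-2) = -⅕*(-½) = ⅒)
L(D, T) = 6 - D - D*T/10 (L(D, T) = 6 - ((D/10)*T + D) = 6 - (D*T/10 + D) = 6 - (D + D*T/10) = 6 + (-D - D*T/10) = 6 - D - D*T/10)
32321/L(154, 36) + 13627/(-22836) = 32321/(6 - 1*154 - ⅒*154*36) + 13627/(-22836) = 32321/(6 - 154 - 2772/5) + 13627*(-1/22836) = 32321/(-3512/5) - 13627/22836 = 32321*(-5/3512) - 13627/22836 = -161605/3512 - 13627/22836 = -934567451/20050008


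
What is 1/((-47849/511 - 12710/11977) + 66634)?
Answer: 874321/58176708045 ≈ 1.5029e-5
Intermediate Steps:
1/((-47849/511 - 12710/11977) + 66634) = 1/(-82797469/874321 + 66634) = 1/(58176708045/874321) = 874321/58176708045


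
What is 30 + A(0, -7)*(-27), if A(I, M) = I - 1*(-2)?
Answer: -24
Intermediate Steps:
A(I, M) = 2 + I (A(I, M) = I + 2 = 2 + I)
30 + A(0, -7)*(-27) = 30 + (2 + 0)*(-27) = 30 + 2*(-27) = 30 - 54 = -24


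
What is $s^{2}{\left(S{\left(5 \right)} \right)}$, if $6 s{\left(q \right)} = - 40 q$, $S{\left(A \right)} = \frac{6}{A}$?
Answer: $64$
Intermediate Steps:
$s{\left(q \right)} = - \frac{20 q}{3}$ ($s{\left(q \right)} = \frac{\left(-40\right) q}{6} = - \frac{20 q}{3}$)
$s^{2}{\left(S{\left(5 \right)} \right)} = \left(- \frac{20 \cdot \frac{6}{5}}{3}\right)^{2} = \left(- \frac{20 \cdot 6 \cdot \frac{1}{5}}{3}\right)^{2} = \left(\left(- \frac{20}{3}\right) \frac{6}{5}\right)^{2} = \left(-8\right)^{2} = 64$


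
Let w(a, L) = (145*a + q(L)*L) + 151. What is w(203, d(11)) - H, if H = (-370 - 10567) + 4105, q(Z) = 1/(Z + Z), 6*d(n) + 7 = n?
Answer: 72837/2 ≈ 36419.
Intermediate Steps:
d(n) = -7/6 + n/6
q(Z) = 1/(2*Z)
w(a, L) = 303/2 + 145*a (w(a, L) = (145*a + (1/(2*L))*L) + 151 = (145*a + ½) + 151 = (½ + 145*a) + 151 = 303/2 + 145*a)
H = -6832 (H = -10937 + 4105 = -6832)
w(203, d(11)) - H = (303/2 + 145*203) - 1*(-6832) = (303/2 + 29435) + 6832 = 59173/2 + 6832 = 72837/2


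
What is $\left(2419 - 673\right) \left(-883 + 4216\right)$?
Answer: $5819418$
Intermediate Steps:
$\left(2419 - 673\right) \left(-883 + 4216\right) = 1746 \cdot 3333 = 5819418$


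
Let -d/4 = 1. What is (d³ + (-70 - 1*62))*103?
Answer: -20188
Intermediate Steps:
d = -4 (d = -4*1 = -4)
(d³ + (-70 - 1*62))*103 = ((-4)³ + (-70 - 1*62))*103 = (-64 + (-70 - 62))*103 = (-64 - 132)*103 = -196*103 = -20188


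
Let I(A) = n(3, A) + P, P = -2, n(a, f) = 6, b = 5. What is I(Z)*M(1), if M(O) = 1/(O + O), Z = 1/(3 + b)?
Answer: 2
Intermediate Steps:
Z = ⅛ (Z = 1/(3 + 5) = 1/8 = ⅛ ≈ 0.12500)
I(A) = 4 (I(A) = 6 - 2 = 4)
M(O) = 1/(2*O)
I(Z)*M(1) = 4*((½)/1) = 4*((½)*1) = 4*(½) = 2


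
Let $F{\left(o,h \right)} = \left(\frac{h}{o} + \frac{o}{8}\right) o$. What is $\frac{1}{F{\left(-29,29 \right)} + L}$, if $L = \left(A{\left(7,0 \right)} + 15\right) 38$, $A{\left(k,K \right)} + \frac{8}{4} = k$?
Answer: $\frac{8}{7153} \approx 0.0011184$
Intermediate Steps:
$F{\left(o,h \right)} = o \left(\frac{o}{8} + \frac{h}{o}\right)$ ($F{\left(o,h \right)} = \left(\frac{h}{o} + o \frac{1}{8}\right) o = \left(\frac{h}{o} + \frac{o}{8}\right) o = \left(\frac{o}{8} + \frac{h}{o}\right) o = o \left(\frac{o}{8} + \frac{h}{o}\right)$)
$A{\left(k,K \right)} = -2 + k$
$L = 760$ ($L = \left(\left(-2 + 7\right) + 15\right) 38 = \left(5 + 15\right) 38 = 20 \cdot 38 = 760$)
$\frac{1}{F{\left(-29,29 \right)} + L} = \frac{1}{\left(29 + \frac{\left(-29\right)^{2}}{8}\right) + 760} = \frac{1}{\left(29 + \frac{1}{8} \cdot 841\right) + 760} = \frac{1}{\left(29 + \frac{841}{8}\right) + 760} = \frac{1}{\frac{1073}{8} + 760} = \frac{1}{\frac{7153}{8}} = \frac{8}{7153}$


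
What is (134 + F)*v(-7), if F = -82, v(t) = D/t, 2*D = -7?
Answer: 26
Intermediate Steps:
D = -7/2 (D = (½)*(-7) = -7/2 ≈ -3.5000)
v(t) = -7/(2*t)
(134 + F)*v(-7) = (134 - 82)*(-7/2/(-7)) = 52*(-7/2*(-⅐)) = 52*(½) = 26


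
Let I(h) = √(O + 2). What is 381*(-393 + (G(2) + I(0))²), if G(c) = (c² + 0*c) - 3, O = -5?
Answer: -150495 + 762*I*√3 ≈ -1.505e+5 + 1319.8*I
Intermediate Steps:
I(h) = I*√3 (I(h) = √(-5 + 2) = √(-3) = I*√3)
G(c) = -3 + c² (G(c) = (c² + 0) - 3 = c² - 3 = -3 + c²)
381*(-393 + (G(2) + I(0))²) = 381*(-393 + ((-3 + 2²) + I*√3)²) = 381*(-393 + ((-3 + 4) + I*√3)²) = 381*(-393 + (1 + I*√3)²) = -149733 + 381*(1 + I*√3)²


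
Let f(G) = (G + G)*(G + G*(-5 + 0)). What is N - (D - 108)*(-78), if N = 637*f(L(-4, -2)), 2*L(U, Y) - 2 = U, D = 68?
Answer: -8216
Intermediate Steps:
L(U, Y) = 1 + U/2
f(G) = -8*G² (f(G) = (2*G)*(G + G*(-5)) = (2*G)*(G - 5*G) = (2*G)*(-4*G) = -8*G²)
N = -5096 (N = 637*(-8*(1 + (½)*(-4))²) = 637*(-8*(1 - 2)²) = 637*(-8*(-1)²) = 637*(-8*1) = 637*(-8) = -5096)
N - (D - 108)*(-78) = -5096 - (68 - 108)*(-78) = -5096 - (-40)*(-78) = -5096 - 1*3120 = -5096 - 3120 = -8216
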